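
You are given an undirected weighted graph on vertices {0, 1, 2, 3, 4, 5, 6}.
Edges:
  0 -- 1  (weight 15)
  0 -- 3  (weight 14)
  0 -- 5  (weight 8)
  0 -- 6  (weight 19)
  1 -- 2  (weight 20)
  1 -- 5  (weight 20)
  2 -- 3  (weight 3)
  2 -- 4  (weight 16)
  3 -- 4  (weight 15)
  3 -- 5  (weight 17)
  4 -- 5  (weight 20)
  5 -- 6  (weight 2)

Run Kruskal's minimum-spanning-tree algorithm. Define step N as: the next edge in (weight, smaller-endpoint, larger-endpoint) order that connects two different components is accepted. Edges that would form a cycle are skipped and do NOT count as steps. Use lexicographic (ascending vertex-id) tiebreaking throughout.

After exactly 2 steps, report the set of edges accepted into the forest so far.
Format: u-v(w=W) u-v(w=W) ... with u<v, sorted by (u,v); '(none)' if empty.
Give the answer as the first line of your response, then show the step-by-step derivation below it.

2-3(w=3) 5-6(w=2)

step 1: add edge 5-6 (w=2); MST = {5-6(w=2)}
step 2: add edge 2-3 (w=3); MST = {2-3(w=3) 5-6(w=2)}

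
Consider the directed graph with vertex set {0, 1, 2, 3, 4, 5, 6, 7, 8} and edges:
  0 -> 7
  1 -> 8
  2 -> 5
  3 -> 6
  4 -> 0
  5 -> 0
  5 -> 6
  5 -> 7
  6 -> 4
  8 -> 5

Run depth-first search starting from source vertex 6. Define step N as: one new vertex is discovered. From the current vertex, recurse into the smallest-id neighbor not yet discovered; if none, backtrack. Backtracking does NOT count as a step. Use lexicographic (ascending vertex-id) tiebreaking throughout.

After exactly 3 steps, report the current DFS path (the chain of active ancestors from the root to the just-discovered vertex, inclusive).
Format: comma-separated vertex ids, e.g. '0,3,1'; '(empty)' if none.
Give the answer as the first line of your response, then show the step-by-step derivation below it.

6,4,0

step 1: discover 6; path=6; order=6
step 2: discover 4; path=6>4; order=6,4
step 3: discover 0; path=6>4>0; order=6,4,0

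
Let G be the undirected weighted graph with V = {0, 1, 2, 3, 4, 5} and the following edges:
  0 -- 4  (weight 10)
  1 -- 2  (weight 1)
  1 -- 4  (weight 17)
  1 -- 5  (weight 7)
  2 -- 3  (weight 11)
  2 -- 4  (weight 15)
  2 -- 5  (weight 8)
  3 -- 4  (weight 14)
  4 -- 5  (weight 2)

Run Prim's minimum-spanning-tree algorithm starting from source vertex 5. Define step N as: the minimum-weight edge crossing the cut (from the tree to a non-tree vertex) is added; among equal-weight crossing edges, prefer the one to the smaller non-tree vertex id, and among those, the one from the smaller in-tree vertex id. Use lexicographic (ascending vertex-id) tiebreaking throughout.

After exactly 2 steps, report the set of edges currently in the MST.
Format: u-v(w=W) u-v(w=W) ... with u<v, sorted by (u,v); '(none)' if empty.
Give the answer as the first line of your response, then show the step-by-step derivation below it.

1-5(w=7) 4-5(w=2)

step 1: add edge 4-5 (w=2); MST = {4-5(w=2)}
step 2: add edge 1-5 (w=7); MST = {1-5(w=7) 4-5(w=2)}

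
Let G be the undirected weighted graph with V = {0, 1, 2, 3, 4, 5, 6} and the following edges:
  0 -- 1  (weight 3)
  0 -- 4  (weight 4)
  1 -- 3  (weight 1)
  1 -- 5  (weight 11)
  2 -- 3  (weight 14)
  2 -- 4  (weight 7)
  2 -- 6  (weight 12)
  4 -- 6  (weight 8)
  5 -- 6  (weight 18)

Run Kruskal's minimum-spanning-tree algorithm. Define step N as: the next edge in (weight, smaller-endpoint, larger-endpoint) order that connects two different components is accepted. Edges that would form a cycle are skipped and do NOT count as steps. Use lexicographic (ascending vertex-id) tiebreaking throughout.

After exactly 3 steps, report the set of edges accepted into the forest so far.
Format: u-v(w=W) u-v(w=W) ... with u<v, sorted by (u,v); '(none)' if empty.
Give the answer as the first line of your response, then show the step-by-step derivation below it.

0-1(w=3) 0-4(w=4) 1-3(w=1)

step 1: add edge 1-3 (w=1); MST = {1-3(w=1)}
step 2: add edge 0-1 (w=3); MST = {0-1(w=3) 1-3(w=1)}
step 3: add edge 0-4 (w=4); MST = {0-1(w=3) 0-4(w=4) 1-3(w=1)}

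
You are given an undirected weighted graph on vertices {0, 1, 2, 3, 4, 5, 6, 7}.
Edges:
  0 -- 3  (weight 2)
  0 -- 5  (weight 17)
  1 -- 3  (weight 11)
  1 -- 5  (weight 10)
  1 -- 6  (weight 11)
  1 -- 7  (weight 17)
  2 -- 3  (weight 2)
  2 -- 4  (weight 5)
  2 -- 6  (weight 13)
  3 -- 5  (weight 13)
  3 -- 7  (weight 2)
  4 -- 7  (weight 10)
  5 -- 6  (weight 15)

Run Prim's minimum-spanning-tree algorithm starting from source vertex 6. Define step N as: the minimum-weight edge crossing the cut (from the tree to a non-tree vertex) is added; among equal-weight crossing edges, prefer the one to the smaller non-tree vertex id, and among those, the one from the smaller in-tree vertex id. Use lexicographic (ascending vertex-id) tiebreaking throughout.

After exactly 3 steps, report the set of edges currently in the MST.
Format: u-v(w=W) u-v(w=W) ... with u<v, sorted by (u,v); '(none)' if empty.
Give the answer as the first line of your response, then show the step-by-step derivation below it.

1-3(w=11) 1-5(w=10) 1-6(w=11)

step 1: add edge 1-6 (w=11); MST = {1-6(w=11)}
step 2: add edge 1-5 (w=10); MST = {1-5(w=10) 1-6(w=11)}
step 3: add edge 1-3 (w=11); MST = {1-3(w=11) 1-5(w=10) 1-6(w=11)}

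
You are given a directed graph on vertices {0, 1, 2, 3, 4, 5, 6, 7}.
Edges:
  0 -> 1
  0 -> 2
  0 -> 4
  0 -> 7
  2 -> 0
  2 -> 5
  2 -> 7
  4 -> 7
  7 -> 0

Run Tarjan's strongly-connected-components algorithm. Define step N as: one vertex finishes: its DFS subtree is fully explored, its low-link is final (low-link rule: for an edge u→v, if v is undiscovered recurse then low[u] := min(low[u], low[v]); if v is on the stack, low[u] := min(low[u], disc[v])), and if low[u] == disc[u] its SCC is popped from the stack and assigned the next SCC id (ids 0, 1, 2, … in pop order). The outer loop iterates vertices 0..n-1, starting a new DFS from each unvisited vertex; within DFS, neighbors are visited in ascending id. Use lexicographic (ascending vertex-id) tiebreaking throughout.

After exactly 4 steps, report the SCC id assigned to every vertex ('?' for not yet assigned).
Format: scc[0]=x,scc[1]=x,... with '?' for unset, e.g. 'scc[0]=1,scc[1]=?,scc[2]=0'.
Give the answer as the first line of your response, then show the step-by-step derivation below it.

scc[0]=?,scc[1]=0,scc[2]=?,scc[3]=?,scc[4]=?,scc[5]=1,scc[6]=?,scc[7]=?

step 1: low=(low[0]=0,low[1]=1,low[2]=?,low[3]=?,low[4]=?,low[5]=?,low[6]=?,low[7]=?); scc=(scc[0]=?,scc[1]=0,scc[2]=?,scc[3]=?,scc[4]=?,scc[5]=?,scc[6]=?,scc[7]=?)
step 2: low=(low[0]=0,low[1]=1,low[2]=0,low[3]=?,low[4]=?,low[5]=3,low[6]=?,low[7]=?); scc=(scc[0]=?,scc[1]=0,scc[2]=?,scc[3]=?,scc[4]=?,scc[5]=1,scc[6]=?,scc[7]=?)
step 3: low=(low[0]=0,low[1]=1,low[2]=0,low[3]=?,low[4]=?,low[5]=3,low[6]=?,low[7]=0); scc=(scc[0]=?,scc[1]=0,scc[2]=?,scc[3]=?,scc[4]=?,scc[5]=1,scc[6]=?,scc[7]=?)
step 4: low=(low[0]=0,low[1]=1,low[2]=0,low[3]=?,low[4]=?,low[5]=3,low[6]=?,low[7]=0); scc=(scc[0]=?,scc[1]=0,scc[2]=?,scc[3]=?,scc[4]=?,scc[5]=1,scc[6]=?,scc[7]=?)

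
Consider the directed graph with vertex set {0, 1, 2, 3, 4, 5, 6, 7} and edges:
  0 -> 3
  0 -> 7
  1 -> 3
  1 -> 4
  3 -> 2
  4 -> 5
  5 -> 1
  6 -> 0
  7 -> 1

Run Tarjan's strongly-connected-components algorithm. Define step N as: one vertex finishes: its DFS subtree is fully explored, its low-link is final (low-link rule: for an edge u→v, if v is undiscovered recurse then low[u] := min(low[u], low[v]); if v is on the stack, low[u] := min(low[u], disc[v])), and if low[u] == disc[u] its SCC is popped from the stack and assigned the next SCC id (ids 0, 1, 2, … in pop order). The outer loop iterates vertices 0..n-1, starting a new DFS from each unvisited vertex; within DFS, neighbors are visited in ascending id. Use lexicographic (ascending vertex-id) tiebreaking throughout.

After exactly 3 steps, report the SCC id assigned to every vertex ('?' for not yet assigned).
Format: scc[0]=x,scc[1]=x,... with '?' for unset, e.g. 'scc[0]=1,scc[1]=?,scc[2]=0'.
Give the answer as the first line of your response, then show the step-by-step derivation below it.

scc[0]=?,scc[1]=?,scc[2]=0,scc[3]=1,scc[4]=?,scc[5]=?,scc[6]=?,scc[7]=?

step 1: low=(low[0]=0,low[1]=?,low[2]=2,low[3]=1,low[4]=?,low[5]=?,low[6]=?,low[7]=?); scc=(scc[0]=?,scc[1]=?,scc[2]=0,scc[3]=?,scc[4]=?,scc[5]=?,scc[6]=?,scc[7]=?)
step 2: low=(low[0]=0,low[1]=?,low[2]=2,low[3]=1,low[4]=?,low[5]=?,low[6]=?,low[7]=?); scc=(scc[0]=?,scc[1]=?,scc[2]=0,scc[3]=1,scc[4]=?,scc[5]=?,scc[6]=?,scc[7]=?)
step 3: low=(low[0]=0,low[1]=4,low[2]=2,low[3]=1,low[4]=5,low[5]=4,low[6]=?,low[7]=3); scc=(scc[0]=?,scc[1]=?,scc[2]=0,scc[3]=1,scc[4]=?,scc[5]=?,scc[6]=?,scc[7]=?)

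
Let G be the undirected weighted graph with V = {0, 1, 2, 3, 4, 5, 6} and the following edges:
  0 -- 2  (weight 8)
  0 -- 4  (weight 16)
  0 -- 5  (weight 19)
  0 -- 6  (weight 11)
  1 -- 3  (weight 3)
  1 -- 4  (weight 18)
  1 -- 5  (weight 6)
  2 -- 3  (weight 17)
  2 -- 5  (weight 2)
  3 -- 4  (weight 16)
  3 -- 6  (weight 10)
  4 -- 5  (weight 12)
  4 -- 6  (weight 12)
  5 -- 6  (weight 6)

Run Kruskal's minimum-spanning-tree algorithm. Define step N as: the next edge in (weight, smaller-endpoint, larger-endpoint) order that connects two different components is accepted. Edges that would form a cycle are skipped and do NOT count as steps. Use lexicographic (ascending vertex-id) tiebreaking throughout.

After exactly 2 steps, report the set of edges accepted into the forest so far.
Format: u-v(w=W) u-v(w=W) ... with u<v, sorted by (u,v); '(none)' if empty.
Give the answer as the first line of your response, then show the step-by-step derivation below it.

1-3(w=3) 2-5(w=2)

step 1: add edge 2-5 (w=2); MST = {2-5(w=2)}
step 2: add edge 1-3 (w=3); MST = {1-3(w=3) 2-5(w=2)}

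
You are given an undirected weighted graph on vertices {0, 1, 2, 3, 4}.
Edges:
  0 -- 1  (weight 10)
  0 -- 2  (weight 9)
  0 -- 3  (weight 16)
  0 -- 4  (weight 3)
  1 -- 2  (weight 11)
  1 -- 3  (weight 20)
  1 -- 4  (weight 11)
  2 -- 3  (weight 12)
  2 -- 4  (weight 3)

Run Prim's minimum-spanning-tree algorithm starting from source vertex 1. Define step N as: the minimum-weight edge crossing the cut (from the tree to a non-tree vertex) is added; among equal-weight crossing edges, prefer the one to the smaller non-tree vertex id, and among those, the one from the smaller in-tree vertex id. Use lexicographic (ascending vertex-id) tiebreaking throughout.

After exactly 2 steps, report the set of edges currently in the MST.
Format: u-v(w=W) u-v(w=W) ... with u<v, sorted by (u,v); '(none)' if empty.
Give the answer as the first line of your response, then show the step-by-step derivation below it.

0-1(w=10) 0-4(w=3)

step 1: add edge 0-1 (w=10); MST = {0-1(w=10)}
step 2: add edge 0-4 (w=3); MST = {0-1(w=10) 0-4(w=3)}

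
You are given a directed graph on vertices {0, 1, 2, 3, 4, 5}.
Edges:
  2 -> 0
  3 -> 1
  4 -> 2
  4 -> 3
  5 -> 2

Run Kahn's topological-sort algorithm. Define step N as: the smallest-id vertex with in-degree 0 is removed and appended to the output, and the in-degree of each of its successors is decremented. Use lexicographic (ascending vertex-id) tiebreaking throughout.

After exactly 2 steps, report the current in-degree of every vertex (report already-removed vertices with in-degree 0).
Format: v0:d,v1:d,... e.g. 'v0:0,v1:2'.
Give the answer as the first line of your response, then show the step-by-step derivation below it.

v0:1,v1:0,v2:1,v3:0,v4:0,v5:0

step 1: output 4; order=[4]; indeg=(1,1,1,0,0,0)
step 2: output 3; order=[4,3]; indeg=(1,0,1,0,0,0)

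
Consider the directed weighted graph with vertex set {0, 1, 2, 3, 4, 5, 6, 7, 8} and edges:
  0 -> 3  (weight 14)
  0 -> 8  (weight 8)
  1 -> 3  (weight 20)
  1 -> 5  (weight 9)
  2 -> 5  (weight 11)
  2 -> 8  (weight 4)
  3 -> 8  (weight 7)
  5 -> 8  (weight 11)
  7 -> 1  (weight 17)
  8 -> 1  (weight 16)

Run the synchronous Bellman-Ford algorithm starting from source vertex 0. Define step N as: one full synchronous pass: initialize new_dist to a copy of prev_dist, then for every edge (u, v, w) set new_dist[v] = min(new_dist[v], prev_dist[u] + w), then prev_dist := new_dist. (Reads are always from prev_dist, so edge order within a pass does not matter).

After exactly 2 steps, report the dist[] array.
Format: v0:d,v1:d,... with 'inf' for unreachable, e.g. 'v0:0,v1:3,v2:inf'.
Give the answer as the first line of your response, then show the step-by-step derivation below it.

v0:0,v1:24,v2:inf,v3:14,v4:inf,v5:inf,v6:inf,v7:inf,v8:8

step 1: dist = v0:0,v1:inf,v2:inf,v3:14,v4:inf,v5:inf,v6:inf,v7:inf,v8:8
step 2: dist = v0:0,v1:24,v2:inf,v3:14,v4:inf,v5:inf,v6:inf,v7:inf,v8:8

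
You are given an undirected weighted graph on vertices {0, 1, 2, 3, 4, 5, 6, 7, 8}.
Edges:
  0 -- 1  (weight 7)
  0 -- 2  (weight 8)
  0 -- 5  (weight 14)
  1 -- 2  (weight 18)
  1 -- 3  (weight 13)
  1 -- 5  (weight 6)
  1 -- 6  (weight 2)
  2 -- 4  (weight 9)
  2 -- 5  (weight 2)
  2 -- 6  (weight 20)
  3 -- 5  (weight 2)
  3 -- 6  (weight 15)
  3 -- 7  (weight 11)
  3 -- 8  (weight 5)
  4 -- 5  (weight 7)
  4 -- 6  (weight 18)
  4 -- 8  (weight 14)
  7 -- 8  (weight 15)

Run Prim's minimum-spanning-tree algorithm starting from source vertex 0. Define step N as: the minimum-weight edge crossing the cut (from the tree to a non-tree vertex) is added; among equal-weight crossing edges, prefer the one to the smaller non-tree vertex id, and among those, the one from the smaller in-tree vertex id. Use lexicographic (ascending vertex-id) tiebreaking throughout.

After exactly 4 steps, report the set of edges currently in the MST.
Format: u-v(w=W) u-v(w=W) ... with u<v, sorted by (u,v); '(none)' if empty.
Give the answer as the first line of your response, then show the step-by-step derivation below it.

0-1(w=7) 1-5(w=6) 1-6(w=2) 2-5(w=2)

step 1: add edge 0-1 (w=7); MST = {0-1(w=7)}
step 2: add edge 1-6 (w=2); MST = {0-1(w=7) 1-6(w=2)}
step 3: add edge 1-5 (w=6); MST = {0-1(w=7) 1-5(w=6) 1-6(w=2)}
step 4: add edge 2-5 (w=2); MST = {0-1(w=7) 1-5(w=6) 1-6(w=2) 2-5(w=2)}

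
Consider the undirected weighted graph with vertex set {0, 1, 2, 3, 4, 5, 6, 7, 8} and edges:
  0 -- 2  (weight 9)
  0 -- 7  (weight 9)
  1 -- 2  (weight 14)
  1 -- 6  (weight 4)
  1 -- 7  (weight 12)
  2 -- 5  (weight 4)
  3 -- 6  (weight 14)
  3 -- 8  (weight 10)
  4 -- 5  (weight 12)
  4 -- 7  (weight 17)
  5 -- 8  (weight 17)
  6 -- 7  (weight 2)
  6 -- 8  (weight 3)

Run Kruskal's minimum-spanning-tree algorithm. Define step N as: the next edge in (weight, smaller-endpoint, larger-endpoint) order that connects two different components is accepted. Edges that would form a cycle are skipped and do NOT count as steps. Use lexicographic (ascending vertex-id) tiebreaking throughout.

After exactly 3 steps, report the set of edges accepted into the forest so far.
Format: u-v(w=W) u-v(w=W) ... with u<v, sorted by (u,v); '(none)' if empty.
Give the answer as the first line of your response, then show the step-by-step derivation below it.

1-6(w=4) 6-7(w=2) 6-8(w=3)

step 1: add edge 6-7 (w=2); MST = {6-7(w=2)}
step 2: add edge 6-8 (w=3); MST = {6-7(w=2) 6-8(w=3)}
step 3: add edge 1-6 (w=4); MST = {1-6(w=4) 6-7(w=2) 6-8(w=3)}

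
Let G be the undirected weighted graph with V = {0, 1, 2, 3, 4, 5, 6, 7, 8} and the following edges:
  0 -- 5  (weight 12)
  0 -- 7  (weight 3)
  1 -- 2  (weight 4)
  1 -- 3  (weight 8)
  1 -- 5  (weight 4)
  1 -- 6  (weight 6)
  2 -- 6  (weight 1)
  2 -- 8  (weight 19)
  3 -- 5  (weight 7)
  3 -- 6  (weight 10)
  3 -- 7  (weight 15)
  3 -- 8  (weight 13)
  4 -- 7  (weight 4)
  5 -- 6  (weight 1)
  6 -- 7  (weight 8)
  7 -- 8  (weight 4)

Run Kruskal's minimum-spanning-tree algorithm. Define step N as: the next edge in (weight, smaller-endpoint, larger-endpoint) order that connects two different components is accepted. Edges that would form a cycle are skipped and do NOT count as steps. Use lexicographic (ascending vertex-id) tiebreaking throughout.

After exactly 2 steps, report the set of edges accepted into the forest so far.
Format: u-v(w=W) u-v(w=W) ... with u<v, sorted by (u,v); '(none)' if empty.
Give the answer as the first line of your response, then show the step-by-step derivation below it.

2-6(w=1) 5-6(w=1)

step 1: add edge 2-6 (w=1); MST = {2-6(w=1)}
step 2: add edge 5-6 (w=1); MST = {2-6(w=1) 5-6(w=1)}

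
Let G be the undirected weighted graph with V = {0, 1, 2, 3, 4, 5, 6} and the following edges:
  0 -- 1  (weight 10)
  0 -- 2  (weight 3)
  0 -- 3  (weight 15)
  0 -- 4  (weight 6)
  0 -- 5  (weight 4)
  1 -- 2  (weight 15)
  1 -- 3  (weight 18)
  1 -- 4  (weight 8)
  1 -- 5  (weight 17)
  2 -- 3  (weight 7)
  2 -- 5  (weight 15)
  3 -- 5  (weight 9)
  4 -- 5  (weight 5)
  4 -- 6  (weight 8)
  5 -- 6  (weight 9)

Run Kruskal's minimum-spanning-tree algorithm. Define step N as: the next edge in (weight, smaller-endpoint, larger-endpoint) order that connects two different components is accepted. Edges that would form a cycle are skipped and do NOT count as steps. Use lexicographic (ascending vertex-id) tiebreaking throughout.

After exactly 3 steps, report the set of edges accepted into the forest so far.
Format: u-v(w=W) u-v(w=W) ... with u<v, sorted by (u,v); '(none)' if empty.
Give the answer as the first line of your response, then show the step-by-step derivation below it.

0-2(w=3) 0-5(w=4) 4-5(w=5)

step 1: add edge 0-2 (w=3); MST = {0-2(w=3)}
step 2: add edge 0-5 (w=4); MST = {0-2(w=3) 0-5(w=4)}
step 3: add edge 4-5 (w=5); MST = {0-2(w=3) 0-5(w=4) 4-5(w=5)}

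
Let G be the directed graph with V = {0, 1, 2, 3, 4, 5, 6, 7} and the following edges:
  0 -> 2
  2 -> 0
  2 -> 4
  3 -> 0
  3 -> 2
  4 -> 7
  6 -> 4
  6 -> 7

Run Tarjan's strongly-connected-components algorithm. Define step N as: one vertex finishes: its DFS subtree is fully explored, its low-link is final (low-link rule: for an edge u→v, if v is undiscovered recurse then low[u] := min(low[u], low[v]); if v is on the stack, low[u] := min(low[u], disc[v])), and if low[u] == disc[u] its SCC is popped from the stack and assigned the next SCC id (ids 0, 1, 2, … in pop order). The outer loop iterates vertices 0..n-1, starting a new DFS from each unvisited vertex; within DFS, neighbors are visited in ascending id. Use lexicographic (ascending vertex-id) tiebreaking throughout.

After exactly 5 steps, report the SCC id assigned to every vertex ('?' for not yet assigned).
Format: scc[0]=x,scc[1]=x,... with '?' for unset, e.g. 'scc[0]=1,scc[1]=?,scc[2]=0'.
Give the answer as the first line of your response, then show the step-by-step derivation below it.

scc[0]=2,scc[1]=3,scc[2]=2,scc[3]=?,scc[4]=1,scc[5]=?,scc[6]=?,scc[7]=0

step 1: low=(low[0]=0,low[1]=?,low[2]=0,low[3]=?,low[4]=2,low[5]=?,low[6]=?,low[7]=3); scc=(scc[0]=?,scc[1]=?,scc[2]=?,scc[3]=?,scc[4]=?,scc[5]=?,scc[6]=?,scc[7]=0)
step 2: low=(low[0]=0,low[1]=?,low[2]=0,low[3]=?,low[4]=2,low[5]=?,low[6]=?,low[7]=3); scc=(scc[0]=?,scc[1]=?,scc[2]=?,scc[3]=?,scc[4]=1,scc[5]=?,scc[6]=?,scc[7]=0)
step 3: low=(low[0]=0,low[1]=?,low[2]=0,low[3]=?,low[4]=2,low[5]=?,low[6]=?,low[7]=3); scc=(scc[0]=?,scc[1]=?,scc[2]=?,scc[3]=?,scc[4]=1,scc[5]=?,scc[6]=?,scc[7]=0)
step 4: low=(low[0]=0,low[1]=?,low[2]=0,low[3]=?,low[4]=2,low[5]=?,low[6]=?,low[7]=3); scc=(scc[0]=2,scc[1]=?,scc[2]=2,scc[3]=?,scc[4]=1,scc[5]=?,scc[6]=?,scc[7]=0)
step 5: low=(low[0]=0,low[1]=4,low[2]=0,low[3]=?,low[4]=2,low[5]=?,low[6]=?,low[7]=3); scc=(scc[0]=2,scc[1]=3,scc[2]=2,scc[3]=?,scc[4]=1,scc[5]=?,scc[6]=?,scc[7]=0)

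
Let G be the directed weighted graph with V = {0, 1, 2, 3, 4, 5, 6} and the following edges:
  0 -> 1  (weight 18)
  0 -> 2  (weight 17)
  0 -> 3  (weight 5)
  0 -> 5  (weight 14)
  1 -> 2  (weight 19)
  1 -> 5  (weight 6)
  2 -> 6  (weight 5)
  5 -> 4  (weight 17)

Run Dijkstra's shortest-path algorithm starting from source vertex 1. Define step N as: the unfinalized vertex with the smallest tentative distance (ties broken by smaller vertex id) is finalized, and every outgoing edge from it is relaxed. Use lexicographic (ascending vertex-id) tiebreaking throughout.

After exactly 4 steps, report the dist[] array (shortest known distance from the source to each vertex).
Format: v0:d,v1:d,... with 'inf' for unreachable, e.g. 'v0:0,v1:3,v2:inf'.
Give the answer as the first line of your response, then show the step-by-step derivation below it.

v0:inf,v1:0,v2:19,v3:inf,v4:23,v5:6,v6:24

step 1: dist = v0:inf,v1:0,v2:19,v3:inf,v4:inf,v5:6,v6:inf
step 2: dist = v0:inf,v1:0,v2:19,v3:inf,v4:23,v5:6,v6:inf
step 3: dist = v0:inf,v1:0,v2:19,v3:inf,v4:23,v5:6,v6:24
step 4: dist = v0:inf,v1:0,v2:19,v3:inf,v4:23,v5:6,v6:24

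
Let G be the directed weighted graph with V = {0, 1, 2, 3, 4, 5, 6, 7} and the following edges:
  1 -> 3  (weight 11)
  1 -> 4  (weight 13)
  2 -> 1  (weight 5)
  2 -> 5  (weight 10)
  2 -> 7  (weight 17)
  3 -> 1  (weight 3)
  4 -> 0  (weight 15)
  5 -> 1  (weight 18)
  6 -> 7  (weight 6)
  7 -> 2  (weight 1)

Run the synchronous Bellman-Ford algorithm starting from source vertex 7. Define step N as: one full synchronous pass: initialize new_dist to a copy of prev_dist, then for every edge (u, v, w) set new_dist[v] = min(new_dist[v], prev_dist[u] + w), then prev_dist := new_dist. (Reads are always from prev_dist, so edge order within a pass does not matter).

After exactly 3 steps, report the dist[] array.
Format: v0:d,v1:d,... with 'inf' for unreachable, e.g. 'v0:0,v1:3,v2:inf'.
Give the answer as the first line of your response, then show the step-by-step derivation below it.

v0:inf,v1:6,v2:1,v3:17,v4:19,v5:11,v6:inf,v7:0

step 1: dist = v0:inf,v1:inf,v2:1,v3:inf,v4:inf,v5:inf,v6:inf,v7:0
step 2: dist = v0:inf,v1:6,v2:1,v3:inf,v4:inf,v5:11,v6:inf,v7:0
step 3: dist = v0:inf,v1:6,v2:1,v3:17,v4:19,v5:11,v6:inf,v7:0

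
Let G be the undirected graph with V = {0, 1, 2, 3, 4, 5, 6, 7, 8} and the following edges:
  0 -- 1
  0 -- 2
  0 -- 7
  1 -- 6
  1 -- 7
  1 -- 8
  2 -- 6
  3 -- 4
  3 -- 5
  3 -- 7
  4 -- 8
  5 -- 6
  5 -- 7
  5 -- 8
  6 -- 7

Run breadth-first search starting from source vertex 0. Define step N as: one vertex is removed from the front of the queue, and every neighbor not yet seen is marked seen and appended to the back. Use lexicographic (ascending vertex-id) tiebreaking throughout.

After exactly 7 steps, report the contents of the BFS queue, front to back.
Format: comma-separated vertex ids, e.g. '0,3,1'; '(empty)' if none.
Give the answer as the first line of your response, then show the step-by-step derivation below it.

5,4

step 1: dequeue 0; queue=[1,2,7]; order=0
step 2: dequeue 1; queue=[2,7,6,8]; order=0,1
step 3: dequeue 2; queue=[7,6,8]; order=0,1,2
step 4: dequeue 7; queue=[6,8,3,5]; order=0,1,2,7
step 5: dequeue 6; queue=[8,3,5]; order=0,1,2,7,6
step 6: dequeue 8; queue=[3,5,4]; order=0,1,2,7,6,8
step 7: dequeue 3; queue=[5,4]; order=0,1,2,7,6,8,3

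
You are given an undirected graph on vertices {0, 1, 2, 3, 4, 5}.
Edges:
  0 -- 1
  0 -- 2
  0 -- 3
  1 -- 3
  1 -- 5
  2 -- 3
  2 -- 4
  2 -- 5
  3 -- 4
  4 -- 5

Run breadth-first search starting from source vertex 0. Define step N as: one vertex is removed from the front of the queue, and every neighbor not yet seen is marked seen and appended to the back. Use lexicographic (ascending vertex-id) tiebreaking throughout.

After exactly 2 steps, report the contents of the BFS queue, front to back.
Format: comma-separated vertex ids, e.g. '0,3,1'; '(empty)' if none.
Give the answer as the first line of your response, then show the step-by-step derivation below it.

2,3,5

step 1: dequeue 0; queue=[1,2,3]; order=0
step 2: dequeue 1; queue=[2,3,5]; order=0,1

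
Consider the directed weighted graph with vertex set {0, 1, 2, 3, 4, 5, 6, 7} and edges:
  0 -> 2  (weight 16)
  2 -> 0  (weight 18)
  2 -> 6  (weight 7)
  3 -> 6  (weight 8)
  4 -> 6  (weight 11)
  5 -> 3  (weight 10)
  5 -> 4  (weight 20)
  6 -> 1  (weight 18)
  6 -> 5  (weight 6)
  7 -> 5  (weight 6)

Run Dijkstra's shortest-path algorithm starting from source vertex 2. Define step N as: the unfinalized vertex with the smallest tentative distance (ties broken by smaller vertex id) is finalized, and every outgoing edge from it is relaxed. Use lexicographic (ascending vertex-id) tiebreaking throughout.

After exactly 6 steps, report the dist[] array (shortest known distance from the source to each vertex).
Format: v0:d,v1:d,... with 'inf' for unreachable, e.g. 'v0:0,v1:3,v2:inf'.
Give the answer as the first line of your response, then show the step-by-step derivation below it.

v0:18,v1:25,v2:0,v3:23,v4:33,v5:13,v6:7,v7:inf

step 1: dist = v0:18,v1:inf,v2:0,v3:inf,v4:inf,v5:inf,v6:7,v7:inf
step 2: dist = v0:18,v1:25,v2:0,v3:inf,v4:inf,v5:13,v6:7,v7:inf
step 3: dist = v0:18,v1:25,v2:0,v3:23,v4:33,v5:13,v6:7,v7:inf
step 4: dist = v0:18,v1:25,v2:0,v3:23,v4:33,v5:13,v6:7,v7:inf
step 5: dist = v0:18,v1:25,v2:0,v3:23,v4:33,v5:13,v6:7,v7:inf
step 6: dist = v0:18,v1:25,v2:0,v3:23,v4:33,v5:13,v6:7,v7:inf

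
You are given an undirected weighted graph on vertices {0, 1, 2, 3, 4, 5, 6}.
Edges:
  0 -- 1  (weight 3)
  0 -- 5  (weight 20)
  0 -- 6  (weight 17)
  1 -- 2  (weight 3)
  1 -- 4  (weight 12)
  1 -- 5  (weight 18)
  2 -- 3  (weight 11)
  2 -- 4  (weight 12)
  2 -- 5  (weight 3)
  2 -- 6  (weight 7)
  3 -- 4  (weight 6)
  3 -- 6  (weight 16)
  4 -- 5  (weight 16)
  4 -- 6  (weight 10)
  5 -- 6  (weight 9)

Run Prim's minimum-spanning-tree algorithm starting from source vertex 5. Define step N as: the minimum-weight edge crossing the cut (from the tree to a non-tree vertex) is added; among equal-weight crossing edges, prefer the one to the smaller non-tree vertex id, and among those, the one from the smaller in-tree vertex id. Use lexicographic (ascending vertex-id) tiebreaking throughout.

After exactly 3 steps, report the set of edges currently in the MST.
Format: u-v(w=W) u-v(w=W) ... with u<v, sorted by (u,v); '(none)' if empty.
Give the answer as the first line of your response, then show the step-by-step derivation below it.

0-1(w=3) 1-2(w=3) 2-5(w=3)

step 1: add edge 2-5 (w=3); MST = {2-5(w=3)}
step 2: add edge 1-2 (w=3); MST = {1-2(w=3) 2-5(w=3)}
step 3: add edge 0-1 (w=3); MST = {0-1(w=3) 1-2(w=3) 2-5(w=3)}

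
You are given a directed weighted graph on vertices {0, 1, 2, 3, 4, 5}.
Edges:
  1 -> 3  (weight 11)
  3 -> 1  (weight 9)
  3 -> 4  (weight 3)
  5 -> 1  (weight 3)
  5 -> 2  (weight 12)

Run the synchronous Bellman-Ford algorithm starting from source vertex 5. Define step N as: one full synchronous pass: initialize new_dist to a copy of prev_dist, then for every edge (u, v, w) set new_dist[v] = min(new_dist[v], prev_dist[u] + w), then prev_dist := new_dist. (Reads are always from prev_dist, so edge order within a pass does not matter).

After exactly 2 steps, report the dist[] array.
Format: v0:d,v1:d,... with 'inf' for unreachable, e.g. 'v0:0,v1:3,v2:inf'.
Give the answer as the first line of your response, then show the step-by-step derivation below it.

v0:inf,v1:3,v2:12,v3:14,v4:inf,v5:0

step 1: dist = v0:inf,v1:3,v2:12,v3:inf,v4:inf,v5:0
step 2: dist = v0:inf,v1:3,v2:12,v3:14,v4:inf,v5:0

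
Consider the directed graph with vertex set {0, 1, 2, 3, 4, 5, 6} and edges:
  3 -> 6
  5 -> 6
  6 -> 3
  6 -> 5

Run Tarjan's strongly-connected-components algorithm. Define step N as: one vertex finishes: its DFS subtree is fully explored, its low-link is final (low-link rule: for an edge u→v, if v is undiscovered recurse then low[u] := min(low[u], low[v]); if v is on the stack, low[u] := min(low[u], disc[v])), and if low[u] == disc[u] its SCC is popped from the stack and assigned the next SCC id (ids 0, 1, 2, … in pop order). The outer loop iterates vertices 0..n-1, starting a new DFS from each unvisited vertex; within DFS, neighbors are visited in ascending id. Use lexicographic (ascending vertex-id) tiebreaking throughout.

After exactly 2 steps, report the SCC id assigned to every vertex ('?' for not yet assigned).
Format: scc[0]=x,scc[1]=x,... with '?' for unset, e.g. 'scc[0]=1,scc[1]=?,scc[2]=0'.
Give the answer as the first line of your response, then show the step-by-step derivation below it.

scc[0]=0,scc[1]=1,scc[2]=?,scc[3]=?,scc[4]=?,scc[5]=?,scc[6]=?

step 1: low=(low[0]=0,low[1]=?,low[2]=?,low[3]=?,low[4]=?,low[5]=?,low[6]=?); scc=(scc[0]=0,scc[1]=?,scc[2]=?,scc[3]=?,scc[4]=?,scc[5]=?,scc[6]=?)
step 2: low=(low[0]=0,low[1]=1,low[2]=?,low[3]=?,low[4]=?,low[5]=?,low[6]=?); scc=(scc[0]=0,scc[1]=1,scc[2]=?,scc[3]=?,scc[4]=?,scc[5]=?,scc[6]=?)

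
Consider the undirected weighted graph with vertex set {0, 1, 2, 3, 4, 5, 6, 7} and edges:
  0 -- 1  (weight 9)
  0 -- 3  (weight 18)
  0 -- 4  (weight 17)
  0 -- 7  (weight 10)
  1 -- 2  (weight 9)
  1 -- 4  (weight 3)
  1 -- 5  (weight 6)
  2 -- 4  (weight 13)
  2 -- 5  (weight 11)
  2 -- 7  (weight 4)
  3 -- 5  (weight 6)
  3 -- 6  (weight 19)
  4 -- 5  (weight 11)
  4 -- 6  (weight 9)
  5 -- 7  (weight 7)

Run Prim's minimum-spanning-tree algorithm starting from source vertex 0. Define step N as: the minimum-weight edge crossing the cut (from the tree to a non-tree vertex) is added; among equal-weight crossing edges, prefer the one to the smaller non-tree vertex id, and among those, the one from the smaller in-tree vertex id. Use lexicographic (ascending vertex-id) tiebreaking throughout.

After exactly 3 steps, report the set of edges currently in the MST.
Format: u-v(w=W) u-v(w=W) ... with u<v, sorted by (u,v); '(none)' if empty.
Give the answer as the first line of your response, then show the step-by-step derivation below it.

0-1(w=9) 1-4(w=3) 1-5(w=6)

step 1: add edge 0-1 (w=9); MST = {0-1(w=9)}
step 2: add edge 1-4 (w=3); MST = {0-1(w=9) 1-4(w=3)}
step 3: add edge 1-5 (w=6); MST = {0-1(w=9) 1-4(w=3) 1-5(w=6)}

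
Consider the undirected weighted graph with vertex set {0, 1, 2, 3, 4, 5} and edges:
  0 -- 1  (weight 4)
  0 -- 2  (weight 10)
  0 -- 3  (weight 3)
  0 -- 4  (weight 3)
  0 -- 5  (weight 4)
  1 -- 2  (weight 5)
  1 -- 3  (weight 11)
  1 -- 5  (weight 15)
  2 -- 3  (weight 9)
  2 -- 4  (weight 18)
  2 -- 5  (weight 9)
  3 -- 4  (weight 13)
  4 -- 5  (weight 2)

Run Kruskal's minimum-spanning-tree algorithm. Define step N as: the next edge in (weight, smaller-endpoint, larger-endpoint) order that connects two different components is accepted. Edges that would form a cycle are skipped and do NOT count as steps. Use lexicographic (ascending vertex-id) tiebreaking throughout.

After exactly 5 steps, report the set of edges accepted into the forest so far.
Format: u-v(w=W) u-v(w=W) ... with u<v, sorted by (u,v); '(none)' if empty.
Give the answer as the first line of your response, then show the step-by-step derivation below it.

0-1(w=4) 0-3(w=3) 0-4(w=3) 1-2(w=5) 4-5(w=2)

step 1: add edge 4-5 (w=2); MST = {4-5(w=2)}
step 2: add edge 0-3 (w=3); MST = {0-3(w=3) 4-5(w=2)}
step 3: add edge 0-4 (w=3); MST = {0-3(w=3) 0-4(w=3) 4-5(w=2)}
step 4: add edge 0-1 (w=4); MST = {0-1(w=4) 0-3(w=3) 0-4(w=3) 4-5(w=2)}
step 5: add edge 1-2 (w=5); MST = {0-1(w=4) 0-3(w=3) 0-4(w=3) 1-2(w=5) 4-5(w=2)}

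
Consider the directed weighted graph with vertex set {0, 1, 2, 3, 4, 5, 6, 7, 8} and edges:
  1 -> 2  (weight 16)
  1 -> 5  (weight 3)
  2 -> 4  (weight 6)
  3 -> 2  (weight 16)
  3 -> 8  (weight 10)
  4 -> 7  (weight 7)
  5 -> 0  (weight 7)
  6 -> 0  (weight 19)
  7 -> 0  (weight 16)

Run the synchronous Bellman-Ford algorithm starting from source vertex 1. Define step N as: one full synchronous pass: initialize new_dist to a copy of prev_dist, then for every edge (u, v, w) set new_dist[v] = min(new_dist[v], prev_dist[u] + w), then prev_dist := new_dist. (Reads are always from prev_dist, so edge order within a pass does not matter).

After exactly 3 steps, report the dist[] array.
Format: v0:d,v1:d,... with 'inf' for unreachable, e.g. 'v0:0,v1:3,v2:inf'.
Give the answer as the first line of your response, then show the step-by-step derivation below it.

v0:10,v1:0,v2:16,v3:inf,v4:22,v5:3,v6:inf,v7:29,v8:inf

step 1: dist = v0:inf,v1:0,v2:16,v3:inf,v4:inf,v5:3,v6:inf,v7:inf,v8:inf
step 2: dist = v0:10,v1:0,v2:16,v3:inf,v4:22,v5:3,v6:inf,v7:inf,v8:inf
step 3: dist = v0:10,v1:0,v2:16,v3:inf,v4:22,v5:3,v6:inf,v7:29,v8:inf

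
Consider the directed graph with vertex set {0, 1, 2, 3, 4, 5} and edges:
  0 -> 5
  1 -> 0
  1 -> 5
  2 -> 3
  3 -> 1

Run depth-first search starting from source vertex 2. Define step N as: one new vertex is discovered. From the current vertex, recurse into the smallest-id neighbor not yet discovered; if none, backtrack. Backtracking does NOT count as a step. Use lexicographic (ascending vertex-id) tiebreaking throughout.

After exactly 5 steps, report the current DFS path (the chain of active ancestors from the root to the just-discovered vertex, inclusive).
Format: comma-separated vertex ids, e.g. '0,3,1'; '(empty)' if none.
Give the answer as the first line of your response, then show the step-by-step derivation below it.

2,3,1,0,5

step 1: discover 2; path=2; order=2
step 2: discover 3; path=2>3; order=2,3
step 3: discover 1; path=2>3>1; order=2,3,1
step 4: discover 0; path=2>3>1>0; order=2,3,1,0
step 5: discover 5; path=2>3>1>0>5; order=2,3,1,0,5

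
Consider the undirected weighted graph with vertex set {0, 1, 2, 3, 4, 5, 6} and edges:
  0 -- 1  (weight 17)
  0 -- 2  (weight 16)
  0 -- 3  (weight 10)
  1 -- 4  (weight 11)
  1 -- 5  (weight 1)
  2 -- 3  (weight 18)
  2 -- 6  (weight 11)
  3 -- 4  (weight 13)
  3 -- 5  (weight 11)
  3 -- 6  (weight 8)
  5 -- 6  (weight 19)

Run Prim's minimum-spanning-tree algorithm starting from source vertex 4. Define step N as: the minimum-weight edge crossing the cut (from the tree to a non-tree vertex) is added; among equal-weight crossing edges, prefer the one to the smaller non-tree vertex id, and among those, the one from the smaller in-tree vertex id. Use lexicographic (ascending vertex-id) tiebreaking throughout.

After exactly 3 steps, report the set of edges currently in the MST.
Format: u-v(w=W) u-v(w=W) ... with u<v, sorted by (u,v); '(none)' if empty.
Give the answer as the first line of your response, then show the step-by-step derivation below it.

1-4(w=11) 1-5(w=1) 3-5(w=11)

step 1: add edge 1-4 (w=11); MST = {1-4(w=11)}
step 2: add edge 1-5 (w=1); MST = {1-4(w=11) 1-5(w=1)}
step 3: add edge 3-5 (w=11); MST = {1-4(w=11) 1-5(w=1) 3-5(w=11)}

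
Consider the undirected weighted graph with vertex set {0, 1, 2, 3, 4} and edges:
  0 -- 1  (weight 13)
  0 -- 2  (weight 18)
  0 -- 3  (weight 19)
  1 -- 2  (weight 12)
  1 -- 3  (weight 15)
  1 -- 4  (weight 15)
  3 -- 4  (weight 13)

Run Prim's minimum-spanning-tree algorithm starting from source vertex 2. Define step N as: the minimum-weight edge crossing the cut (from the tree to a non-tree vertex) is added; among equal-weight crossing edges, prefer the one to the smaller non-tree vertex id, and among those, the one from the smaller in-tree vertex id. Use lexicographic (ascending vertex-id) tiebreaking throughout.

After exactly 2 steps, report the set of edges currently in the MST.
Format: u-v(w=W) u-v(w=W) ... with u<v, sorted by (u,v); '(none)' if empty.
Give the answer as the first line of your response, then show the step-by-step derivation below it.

0-1(w=13) 1-2(w=12)

step 1: add edge 1-2 (w=12); MST = {1-2(w=12)}
step 2: add edge 0-1 (w=13); MST = {0-1(w=13) 1-2(w=12)}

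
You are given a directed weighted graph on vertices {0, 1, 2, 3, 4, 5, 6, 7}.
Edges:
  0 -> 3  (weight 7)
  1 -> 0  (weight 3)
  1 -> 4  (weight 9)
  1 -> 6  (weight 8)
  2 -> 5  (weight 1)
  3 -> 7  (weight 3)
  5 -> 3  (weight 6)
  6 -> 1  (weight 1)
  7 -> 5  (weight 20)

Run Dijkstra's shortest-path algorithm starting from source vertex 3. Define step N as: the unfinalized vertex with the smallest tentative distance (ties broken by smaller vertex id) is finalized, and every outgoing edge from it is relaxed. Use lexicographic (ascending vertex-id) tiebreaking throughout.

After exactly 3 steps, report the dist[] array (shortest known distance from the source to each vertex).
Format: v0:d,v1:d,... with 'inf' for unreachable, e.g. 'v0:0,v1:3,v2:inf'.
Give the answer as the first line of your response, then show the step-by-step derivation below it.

v0:inf,v1:inf,v2:inf,v3:0,v4:inf,v5:23,v6:inf,v7:3

step 1: dist = v0:inf,v1:inf,v2:inf,v3:0,v4:inf,v5:inf,v6:inf,v7:3
step 2: dist = v0:inf,v1:inf,v2:inf,v3:0,v4:inf,v5:23,v6:inf,v7:3
step 3: dist = v0:inf,v1:inf,v2:inf,v3:0,v4:inf,v5:23,v6:inf,v7:3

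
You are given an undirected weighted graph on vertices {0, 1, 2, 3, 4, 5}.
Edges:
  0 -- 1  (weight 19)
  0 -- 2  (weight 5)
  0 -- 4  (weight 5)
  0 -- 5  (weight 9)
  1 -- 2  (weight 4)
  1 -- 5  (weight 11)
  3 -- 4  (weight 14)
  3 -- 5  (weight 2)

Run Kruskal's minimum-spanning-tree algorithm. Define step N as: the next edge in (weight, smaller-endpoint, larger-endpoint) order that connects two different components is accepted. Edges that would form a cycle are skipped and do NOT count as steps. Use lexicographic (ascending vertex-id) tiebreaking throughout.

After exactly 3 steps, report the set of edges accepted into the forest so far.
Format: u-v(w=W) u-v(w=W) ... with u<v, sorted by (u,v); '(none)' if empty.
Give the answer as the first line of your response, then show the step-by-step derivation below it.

0-2(w=5) 1-2(w=4) 3-5(w=2)

step 1: add edge 3-5 (w=2); MST = {3-5(w=2)}
step 2: add edge 1-2 (w=4); MST = {1-2(w=4) 3-5(w=2)}
step 3: add edge 0-2 (w=5); MST = {0-2(w=5) 1-2(w=4) 3-5(w=2)}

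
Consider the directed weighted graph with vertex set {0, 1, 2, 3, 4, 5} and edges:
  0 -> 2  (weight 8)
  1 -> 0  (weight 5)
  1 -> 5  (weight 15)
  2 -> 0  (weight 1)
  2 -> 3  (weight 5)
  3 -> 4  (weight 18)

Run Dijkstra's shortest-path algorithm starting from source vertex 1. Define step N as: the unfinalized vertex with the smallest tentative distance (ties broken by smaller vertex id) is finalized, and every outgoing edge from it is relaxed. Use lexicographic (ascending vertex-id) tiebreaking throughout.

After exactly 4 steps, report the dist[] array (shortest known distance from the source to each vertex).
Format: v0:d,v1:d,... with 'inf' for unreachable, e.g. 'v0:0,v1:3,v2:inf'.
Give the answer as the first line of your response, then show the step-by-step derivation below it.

v0:5,v1:0,v2:13,v3:18,v4:inf,v5:15

step 1: dist = v0:5,v1:0,v2:inf,v3:inf,v4:inf,v5:15
step 2: dist = v0:5,v1:0,v2:13,v3:inf,v4:inf,v5:15
step 3: dist = v0:5,v1:0,v2:13,v3:18,v4:inf,v5:15
step 4: dist = v0:5,v1:0,v2:13,v3:18,v4:inf,v5:15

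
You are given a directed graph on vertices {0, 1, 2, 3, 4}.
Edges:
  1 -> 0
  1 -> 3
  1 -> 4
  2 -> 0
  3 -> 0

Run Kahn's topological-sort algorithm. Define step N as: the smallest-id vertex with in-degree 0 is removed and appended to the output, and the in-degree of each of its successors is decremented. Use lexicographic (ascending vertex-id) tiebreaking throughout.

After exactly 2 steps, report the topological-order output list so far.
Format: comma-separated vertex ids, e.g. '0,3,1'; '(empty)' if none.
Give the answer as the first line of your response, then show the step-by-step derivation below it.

1,2

step 1: output 1; order=[1]; indeg=(2,0,0,0,0)
step 2: output 2; order=[1,2]; indeg=(1,0,0,0,0)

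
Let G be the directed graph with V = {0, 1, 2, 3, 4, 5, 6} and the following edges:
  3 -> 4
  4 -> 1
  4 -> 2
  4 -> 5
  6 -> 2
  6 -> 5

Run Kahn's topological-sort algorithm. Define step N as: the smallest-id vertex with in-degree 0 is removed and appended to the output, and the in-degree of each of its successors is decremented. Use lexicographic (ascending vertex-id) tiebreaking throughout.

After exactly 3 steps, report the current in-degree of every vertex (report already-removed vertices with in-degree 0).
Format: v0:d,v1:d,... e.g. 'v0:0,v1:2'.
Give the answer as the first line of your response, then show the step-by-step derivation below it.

v0:0,v1:0,v2:1,v3:0,v4:0,v5:1,v6:0

step 1: output 0; order=[0]; indeg=(0,1,2,0,1,2,0)
step 2: output 3; order=[0,3]; indeg=(0,1,2,0,0,2,0)
step 3: output 4; order=[0,3,4]; indeg=(0,0,1,0,0,1,0)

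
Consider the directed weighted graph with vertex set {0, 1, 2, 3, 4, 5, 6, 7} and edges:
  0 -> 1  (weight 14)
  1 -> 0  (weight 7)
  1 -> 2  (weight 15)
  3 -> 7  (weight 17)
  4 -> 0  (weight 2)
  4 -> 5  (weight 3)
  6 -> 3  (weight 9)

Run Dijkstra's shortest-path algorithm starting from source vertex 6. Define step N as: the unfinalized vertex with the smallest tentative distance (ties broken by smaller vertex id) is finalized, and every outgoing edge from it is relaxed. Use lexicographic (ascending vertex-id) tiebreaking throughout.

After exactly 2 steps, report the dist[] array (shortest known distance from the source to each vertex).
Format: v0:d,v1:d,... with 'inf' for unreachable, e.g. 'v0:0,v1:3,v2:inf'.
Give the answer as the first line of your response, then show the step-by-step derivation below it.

v0:inf,v1:inf,v2:inf,v3:9,v4:inf,v5:inf,v6:0,v7:26

step 1: dist = v0:inf,v1:inf,v2:inf,v3:9,v4:inf,v5:inf,v6:0,v7:inf
step 2: dist = v0:inf,v1:inf,v2:inf,v3:9,v4:inf,v5:inf,v6:0,v7:26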